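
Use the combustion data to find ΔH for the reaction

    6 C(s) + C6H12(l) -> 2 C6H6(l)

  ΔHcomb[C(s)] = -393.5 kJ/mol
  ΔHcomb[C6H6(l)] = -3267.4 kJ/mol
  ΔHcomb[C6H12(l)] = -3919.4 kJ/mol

With combustion enthalpies, reactants minus products:
= [6·(-393.5) + 1·(-3919.4)] − [2·(-3267.4)]
= 254.4 kJ/mol

ΔH = 254.4 kJ/mol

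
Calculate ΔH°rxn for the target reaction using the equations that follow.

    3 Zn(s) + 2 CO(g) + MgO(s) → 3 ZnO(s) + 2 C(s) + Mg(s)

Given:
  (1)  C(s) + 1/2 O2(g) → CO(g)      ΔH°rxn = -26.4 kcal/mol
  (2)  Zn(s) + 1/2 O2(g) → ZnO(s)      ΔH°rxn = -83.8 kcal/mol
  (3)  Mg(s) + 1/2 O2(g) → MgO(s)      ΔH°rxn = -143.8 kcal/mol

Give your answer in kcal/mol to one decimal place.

ΔH°rxn = -54.8 kcal/mol

(1) reversed and × 2 (reverse to put CO(g) on the reactant side; scale by 2 for the 2 CO(g)): (-2)·(-26.4) = +52.8 kcal/mol
(2) × 3 (scale by 3 for the 3 ZnO(s)): (3)·(-83.8) = -251.4 kcal/mol
(3) reversed (MgO(s) must end up as a reactant): +143.8 kcal/mol
Summing the manipulated equations, ΔH°rxn = (-2)·(-26.4) + (3)·(-83.8) + (-1)·(-143.8) = -54.8 kcal/mol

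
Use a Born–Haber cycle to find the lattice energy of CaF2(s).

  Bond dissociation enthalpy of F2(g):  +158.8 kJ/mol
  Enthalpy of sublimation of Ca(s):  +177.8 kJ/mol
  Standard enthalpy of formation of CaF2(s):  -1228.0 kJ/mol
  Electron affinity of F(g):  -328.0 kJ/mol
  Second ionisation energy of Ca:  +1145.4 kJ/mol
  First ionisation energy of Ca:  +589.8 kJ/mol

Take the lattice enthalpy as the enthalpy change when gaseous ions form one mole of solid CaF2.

ΔHf° = 1·ΔHsub + 1·(ΣIE) + 1·D(F2) + 2·EA + U
-1228.0 = 1·(+177.8) + 1·(+1735.2) + 1·(+158.8) + 2·(-328.0) + U
U = -1228.0 − (+1415.8) = -2643.8 kJ/mol

U = -2643.8 kJ/mol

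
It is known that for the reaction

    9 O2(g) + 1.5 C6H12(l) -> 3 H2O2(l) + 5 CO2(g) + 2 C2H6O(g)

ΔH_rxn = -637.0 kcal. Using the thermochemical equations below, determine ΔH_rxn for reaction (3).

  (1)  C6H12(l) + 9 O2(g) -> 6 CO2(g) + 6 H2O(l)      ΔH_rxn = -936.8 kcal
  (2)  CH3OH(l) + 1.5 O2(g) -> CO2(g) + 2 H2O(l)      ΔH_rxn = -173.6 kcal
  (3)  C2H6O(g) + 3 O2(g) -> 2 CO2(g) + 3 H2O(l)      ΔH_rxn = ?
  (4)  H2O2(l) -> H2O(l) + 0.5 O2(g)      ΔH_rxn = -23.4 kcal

(1) × 3/2 (×3/2 to match 3/2 C6H12(l) in the target): (3/2)·(-936.8) = -1405.2 kcal
(2): not needed (CH3OH(l) appears nowhere else).
(3) reversed and × 2 (reverse to put C2H6O(g) on the product side; ×2 to match 2 C2H6O(g) in the target): contributes −2·x
(4) reversed and × 3 (H2O2(l) must end up as a product; ×3 to match 3 H2O2(l) in the target): (-3)·(-23.4) = +70.2 kcal
-637.0 = (-1405.2) + (+70.2) − 2·x
x = (-637.0 − (-1335.0)) / (-2) = -349.0 kcal

ΔH_rxn = -349.0 kcal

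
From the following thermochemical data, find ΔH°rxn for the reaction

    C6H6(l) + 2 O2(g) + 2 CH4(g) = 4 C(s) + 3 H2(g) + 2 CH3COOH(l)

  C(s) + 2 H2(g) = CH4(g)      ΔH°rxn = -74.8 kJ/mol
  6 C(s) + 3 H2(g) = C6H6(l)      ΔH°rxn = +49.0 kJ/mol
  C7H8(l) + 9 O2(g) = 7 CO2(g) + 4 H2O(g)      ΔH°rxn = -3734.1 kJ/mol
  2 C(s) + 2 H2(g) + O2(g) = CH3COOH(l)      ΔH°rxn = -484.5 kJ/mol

ΔH°rxn = -868.4 kJ/mol

equation 1 reversed and × 2 (CH4(g) must end up as a reactant; scale by 2 for the 2 CH4(g)): (-2)·(-74.8) = +149.6 kJ/mol
equation 2 reversed (reverse to put C6H6(l) on the reactant side): -49.0 kJ/mol
equation 3: not needed (H2O(g) appears nowhere else).
equation 4 × 2 (×2 to match 2 CH3COOH(l) in the target): (2)·(-484.5) = -969.0 kJ/mol
By Hess's law, ΔH°rxn = (-2)·(-74.8) + (-1)·(+49.0) + (2)·(-484.5) = -868.4 kJ/mol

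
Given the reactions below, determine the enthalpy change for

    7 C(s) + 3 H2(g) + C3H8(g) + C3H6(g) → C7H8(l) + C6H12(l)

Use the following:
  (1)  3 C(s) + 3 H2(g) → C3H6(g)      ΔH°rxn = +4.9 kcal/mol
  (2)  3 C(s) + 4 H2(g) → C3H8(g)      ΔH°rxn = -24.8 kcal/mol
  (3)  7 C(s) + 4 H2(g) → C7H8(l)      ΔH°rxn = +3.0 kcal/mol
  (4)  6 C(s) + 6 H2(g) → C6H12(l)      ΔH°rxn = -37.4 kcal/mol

(1) reversed (reverse to put C3H6(g) on the reactant side): -4.9 kcal/mol
(2) reversed (C3H8(g) must end up as a reactant): +24.8 kcal/mol
(3) as written (C7H8(l) already on the product side): +3.0 kcal/mol
(4) as written (C6H12(l) already on the product side): -37.4 kcal/mol
Summing the manipulated equations, ΔH°rxn = (-4.9) + (+24.8) + (+3.0) + (-37.4) = -14.5 kcal/mol

ΔH°rxn = -14.5 kcal/mol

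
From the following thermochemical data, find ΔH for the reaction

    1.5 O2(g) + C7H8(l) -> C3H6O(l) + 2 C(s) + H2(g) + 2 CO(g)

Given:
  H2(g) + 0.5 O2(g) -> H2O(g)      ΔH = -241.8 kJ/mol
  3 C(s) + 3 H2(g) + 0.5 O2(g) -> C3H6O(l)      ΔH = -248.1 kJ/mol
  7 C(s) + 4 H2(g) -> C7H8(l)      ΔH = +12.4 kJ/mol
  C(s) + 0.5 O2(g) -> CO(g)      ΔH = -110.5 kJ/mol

equation 1: not needed (H2O(g) appears nowhere else).
equation 2 as written (C3H6O(l) already on the product side): -248.1 kJ/mol
equation 3 reversed (C7H8(l) must end up as a reactant): -12.4 kJ/mol
equation 4 × 2 (×2 to match 2 CO(g) in the target): (2)·(-110.5) = -221.0 kJ/mol
ΔH = (-248.1) + (-12.4) + (-221.0) = -481.5 kJ/mol

ΔH = -481.5 kJ/mol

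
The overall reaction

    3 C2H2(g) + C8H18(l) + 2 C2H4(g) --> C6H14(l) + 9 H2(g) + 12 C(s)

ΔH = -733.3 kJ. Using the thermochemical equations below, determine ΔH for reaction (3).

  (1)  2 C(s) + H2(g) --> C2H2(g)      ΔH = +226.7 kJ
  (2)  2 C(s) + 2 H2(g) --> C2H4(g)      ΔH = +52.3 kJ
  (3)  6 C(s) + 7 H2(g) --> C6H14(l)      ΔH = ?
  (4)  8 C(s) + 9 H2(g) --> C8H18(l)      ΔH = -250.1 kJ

ΔH = -198.7 kJ

(1) reversed and × 3 (C2H2(g) must end up as a reactant; scale by 3 for the 3 C2H2(g)): (-3)·(+226.7) = -680.1 kJ
(2) reversed and × 2 (C2H4(g) must end up as a reactant; ×2 to match 2 C2H4(g) in the target): (-2)·(+52.3) = -104.6 kJ
(3) as written (C6H14(l) already on the product side): contributes x
(4) reversed (C8H18(l) must end up as a reactant): +250.1 kJ
-733.3 = (-680.1) + (-104.6) + (+250.1) + x
x = (-733.3 − (-534.6)) / (1) = -198.7 kJ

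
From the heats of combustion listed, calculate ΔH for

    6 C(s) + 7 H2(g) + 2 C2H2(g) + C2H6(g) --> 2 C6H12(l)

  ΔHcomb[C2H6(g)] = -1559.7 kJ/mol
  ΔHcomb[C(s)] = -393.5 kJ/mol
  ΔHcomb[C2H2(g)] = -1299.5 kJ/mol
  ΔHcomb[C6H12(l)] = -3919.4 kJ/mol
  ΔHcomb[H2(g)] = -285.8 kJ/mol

ΔH = -681.5 kJ/mol

With combustion enthalpies, reactants minus products:
= [6·(-393.5) + 7·(-285.8) + 2·(-1299.5) + 1·(-1559.7)] − [2·(-3919.4)]
= -681.5 kJ/mol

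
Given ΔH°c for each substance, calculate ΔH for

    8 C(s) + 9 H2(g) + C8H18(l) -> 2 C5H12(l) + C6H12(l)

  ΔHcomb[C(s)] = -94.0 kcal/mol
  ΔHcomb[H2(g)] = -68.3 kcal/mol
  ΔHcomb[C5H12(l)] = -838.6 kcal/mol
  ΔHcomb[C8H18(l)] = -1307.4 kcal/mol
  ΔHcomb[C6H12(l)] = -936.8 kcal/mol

With combustion enthalpies, reactants minus products:
= [8·(-94.0) + 9·(-68.3) + 1·(-1307.4)] − [2·(-838.6) + 1·(-936.8)]
= -60.1 kcal/mol

ΔH = -60.1 kcal/mol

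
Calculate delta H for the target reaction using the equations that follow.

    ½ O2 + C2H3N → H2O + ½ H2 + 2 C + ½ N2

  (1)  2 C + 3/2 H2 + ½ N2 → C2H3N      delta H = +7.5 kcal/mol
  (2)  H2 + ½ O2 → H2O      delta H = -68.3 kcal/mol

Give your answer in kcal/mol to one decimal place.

(1) reversed: -7.5 kcal/mol
(2) as written: -68.3 kcal/mol
Combining the equations, delta H = (-7.5) + (-68.3) = -75.8 kcal/mol

delta H = -75.8 kcal/mol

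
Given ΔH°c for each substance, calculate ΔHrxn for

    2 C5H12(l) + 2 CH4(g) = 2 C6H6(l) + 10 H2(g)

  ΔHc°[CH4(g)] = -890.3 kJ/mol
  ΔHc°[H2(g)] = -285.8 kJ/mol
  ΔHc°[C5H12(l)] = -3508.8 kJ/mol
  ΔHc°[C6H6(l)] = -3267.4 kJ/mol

ΔHrxn = 594.6 kJ/mol

Using ΔH = Σ nΔHc°(reactants) − Σ nΔHc°(products):
= [2·(-3508.8) + 2·(-890.3)] − [2·(-3267.4) + 10·(-285.8)]
= 594.6 kJ/mol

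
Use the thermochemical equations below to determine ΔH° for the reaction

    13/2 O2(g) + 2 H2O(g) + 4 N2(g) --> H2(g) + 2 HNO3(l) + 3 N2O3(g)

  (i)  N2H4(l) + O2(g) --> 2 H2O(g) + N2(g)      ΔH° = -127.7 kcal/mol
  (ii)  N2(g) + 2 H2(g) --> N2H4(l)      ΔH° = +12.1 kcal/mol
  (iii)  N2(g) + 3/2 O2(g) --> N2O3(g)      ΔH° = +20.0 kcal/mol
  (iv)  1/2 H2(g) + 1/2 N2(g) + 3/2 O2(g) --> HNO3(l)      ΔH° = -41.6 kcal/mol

(i) reversed (reverse to put H2O(g) on the reactant side): +127.7 kcal/mol
(ii) reversed: -12.1 kcal/mol
(iii) × 3 (×3 to match 3 N2O3(g) in the target): (3)·(+20.0) = +60.0 kcal/mol
(iv) × 2 (scale by 2 for the 2 HNO3(l)): (2)·(-41.6) = -83.2 kcal/mol
By Hess's law, ΔH° = (-1)·(-127.7) + (-1)·(+12.1) + (3)·(+20.0) + (2)·(-41.6) = 92.4 kcal/mol

ΔH° = 92.4 kcal/mol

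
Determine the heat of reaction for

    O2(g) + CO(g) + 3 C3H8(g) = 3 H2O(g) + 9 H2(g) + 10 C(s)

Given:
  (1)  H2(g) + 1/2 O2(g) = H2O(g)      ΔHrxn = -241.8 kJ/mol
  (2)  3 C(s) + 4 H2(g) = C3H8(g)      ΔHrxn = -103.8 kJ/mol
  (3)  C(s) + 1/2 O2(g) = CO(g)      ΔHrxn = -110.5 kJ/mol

ΔHrxn = -303.5 kJ/mol

(1) × 3 (scale by 3 for the 3 H2O(g)): (3)·(-241.8) = -725.4 kJ/mol
(2) reversed and × 3 (C3H8(g) must end up as a reactant; ×3 to match 3 C3H8(g) in the target): (-3)·(-103.8) = +311.4 kJ/mol
(3) reversed (CO(g) must end up as a reactant): +110.5 kJ/mol
Combining the equations, ΔHrxn = (-725.4) + (+311.4) + (+110.5) = -303.5 kJ/mol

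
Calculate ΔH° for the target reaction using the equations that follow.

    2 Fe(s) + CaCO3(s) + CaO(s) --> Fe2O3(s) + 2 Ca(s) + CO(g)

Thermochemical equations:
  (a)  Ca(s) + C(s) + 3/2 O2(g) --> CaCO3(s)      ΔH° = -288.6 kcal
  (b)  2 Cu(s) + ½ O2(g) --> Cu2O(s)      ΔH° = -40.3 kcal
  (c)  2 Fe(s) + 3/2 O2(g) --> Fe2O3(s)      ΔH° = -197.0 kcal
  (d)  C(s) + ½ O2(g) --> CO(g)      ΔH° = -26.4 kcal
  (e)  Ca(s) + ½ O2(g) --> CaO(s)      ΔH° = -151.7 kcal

(a) reversed (reverse to put CaCO3(s) on the reactant side): +288.6 kcal
(b): not needed (Cu(s) appears nowhere else).
(c) as written (Fe2O3(s) already on the product side): -197.0 kcal
(d) as written (CO(g) already on the product side): -26.4 kcal
(e) reversed (CaO(s) must end up as a reactant): +151.7 kcal
Combining the equations, ΔH° = (-1)·(-288.6) + (1)·(-197.0) + (1)·(-26.4) + (-1)·(-151.7) = 216.9 kcal

ΔH° = 216.9 kcal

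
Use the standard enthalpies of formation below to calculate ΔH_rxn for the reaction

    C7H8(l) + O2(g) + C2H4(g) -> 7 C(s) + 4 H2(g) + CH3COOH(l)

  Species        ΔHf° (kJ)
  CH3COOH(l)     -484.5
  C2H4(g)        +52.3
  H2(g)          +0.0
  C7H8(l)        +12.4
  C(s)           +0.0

ΔH_rxn = -549.2 kJ

ΔH°rxn = Σ nΔHf°(products) − Σ nΔHf°(reactants).
Products: 7·(+0.0) + 4·(+0.0) + 1·(-484.5) = -484.5
Reactants: 1·(+12.4) + 1·(+0.0) + 1·(+52.3) = +64.7
ΔH_rxn = (-484.5) − (+64.7) = -549.2 kJ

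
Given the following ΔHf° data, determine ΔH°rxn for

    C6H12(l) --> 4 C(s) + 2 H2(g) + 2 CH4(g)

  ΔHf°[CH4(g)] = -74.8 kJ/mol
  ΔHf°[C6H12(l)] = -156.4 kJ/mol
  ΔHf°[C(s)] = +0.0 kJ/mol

Products: 4·(+0.0) + 2·(+0.0) + 2·(-74.8) = -149.6
Reactants: 1·(-156.4) = -156.4
ΔH°rxn = (-149.6) − (-156.4) = 6.8 kJ/mol

ΔH°rxn = 6.8 kJ/mol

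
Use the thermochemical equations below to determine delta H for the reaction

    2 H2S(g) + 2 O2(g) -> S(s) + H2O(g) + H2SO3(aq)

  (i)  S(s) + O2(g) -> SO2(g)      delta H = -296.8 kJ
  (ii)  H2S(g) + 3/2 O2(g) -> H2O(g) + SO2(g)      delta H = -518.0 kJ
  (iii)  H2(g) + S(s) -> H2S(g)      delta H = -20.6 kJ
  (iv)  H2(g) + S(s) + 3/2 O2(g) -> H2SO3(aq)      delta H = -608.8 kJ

(i) reversed: +296.8 kJ
(ii) as written: -518.0 kJ
(iii) reversed: +20.6 kJ
(iv) as written: -608.8 kJ
Since enthalpy is a state function, delta H = (-1)·(-296.8) + (1)·(-518.0) + (-1)·(-20.6) + (1)·(-608.8) = -809.4 kJ

delta H = -809.4 kJ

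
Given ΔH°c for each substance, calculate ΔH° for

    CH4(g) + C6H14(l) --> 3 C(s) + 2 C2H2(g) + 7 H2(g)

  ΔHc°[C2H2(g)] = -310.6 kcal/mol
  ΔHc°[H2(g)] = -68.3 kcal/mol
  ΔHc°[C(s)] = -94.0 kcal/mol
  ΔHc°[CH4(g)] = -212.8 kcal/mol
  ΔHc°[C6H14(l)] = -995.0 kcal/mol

Using ΔH = Σ nΔHc°(reactants) − Σ nΔHc°(products):
= [1·(-212.8) + 1·(-995.0)] − [3·(-94.0) + 2·(-310.6) + 7·(-68.3)]
= 173.5 kcal/mol

ΔH° = 173.5 kcal/mol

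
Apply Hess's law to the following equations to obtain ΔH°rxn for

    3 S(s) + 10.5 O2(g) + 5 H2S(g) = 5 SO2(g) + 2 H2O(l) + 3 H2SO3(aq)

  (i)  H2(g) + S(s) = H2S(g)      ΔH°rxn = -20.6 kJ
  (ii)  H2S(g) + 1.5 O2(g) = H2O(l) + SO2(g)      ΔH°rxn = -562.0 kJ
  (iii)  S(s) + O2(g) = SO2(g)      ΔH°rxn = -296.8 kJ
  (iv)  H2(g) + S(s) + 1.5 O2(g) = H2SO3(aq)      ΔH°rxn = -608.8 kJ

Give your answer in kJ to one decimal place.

(i) reversed and × 3: (-3)·(-20.6) = +61.8 kJ
(ii) × 2 (×2 to match 2 H2O(l) in the target): (2)·(-562.0) = -1124.0 kJ
(iii) × 3: (3)·(-296.8) = -890.4 kJ
(iv) × 3 (scale by 3 for the 3 H2SO3(aq)): (3)·(-608.8) = -1826.4 kJ
Summing the manipulated equations, ΔH°rxn = (+61.8) + (-1124.0) + (-890.4) + (-1826.4) = -3779.0 kJ

ΔH°rxn = -3779.0 kJ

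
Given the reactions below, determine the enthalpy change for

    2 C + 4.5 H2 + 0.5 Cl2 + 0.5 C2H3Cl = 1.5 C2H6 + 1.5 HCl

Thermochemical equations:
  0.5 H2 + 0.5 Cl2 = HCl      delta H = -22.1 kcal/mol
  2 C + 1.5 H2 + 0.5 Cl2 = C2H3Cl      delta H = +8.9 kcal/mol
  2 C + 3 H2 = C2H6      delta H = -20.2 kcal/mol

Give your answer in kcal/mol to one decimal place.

equation 1 × 3/2: (3/2)·(-22.1) = -33.15 kcal/mol
equation 2 reversed and × 1/2: (-1/2)·(+8.9) = -4.45 kcal/mol
equation 3 × 3/2: (3/2)·(-20.2) = -30.3 kcal/mol
delta H = (-33.15) + (-4.45) + (-30.3) = -67.9 kcal/mol

delta H = -67.9 kcal/mol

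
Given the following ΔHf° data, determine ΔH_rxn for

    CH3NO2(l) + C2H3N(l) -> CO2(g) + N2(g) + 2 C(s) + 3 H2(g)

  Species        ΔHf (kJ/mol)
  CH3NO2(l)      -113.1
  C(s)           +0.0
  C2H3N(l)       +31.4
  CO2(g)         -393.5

ΔH_rxn = -311.8 kJ/mol

Products: 1·(-393.5) + 1·(+0.0) + 2·(+0.0) + 3·(+0.0) = -393.5
Reactants: 1·(-113.1) + 1·(+31.4) = -81.7
ΔH_rxn = (-393.5) − (-81.7) = -311.8 kJ/mol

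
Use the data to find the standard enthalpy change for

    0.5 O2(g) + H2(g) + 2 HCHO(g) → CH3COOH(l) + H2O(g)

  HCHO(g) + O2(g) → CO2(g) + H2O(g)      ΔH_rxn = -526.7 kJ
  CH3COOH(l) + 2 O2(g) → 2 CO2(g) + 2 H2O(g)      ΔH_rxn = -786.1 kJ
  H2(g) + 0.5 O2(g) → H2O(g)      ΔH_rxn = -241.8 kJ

equation 1 × 2: (2)·(-526.7) = -1053.4 kJ
equation 2 reversed: +786.1 kJ
equation 3 as written: -241.8 kJ
ΔH_rxn = (2)·(-526.7) + (-1)·(-786.1) + (1)·(-241.8) = -509.1 kJ

ΔH_rxn = -509.1 kJ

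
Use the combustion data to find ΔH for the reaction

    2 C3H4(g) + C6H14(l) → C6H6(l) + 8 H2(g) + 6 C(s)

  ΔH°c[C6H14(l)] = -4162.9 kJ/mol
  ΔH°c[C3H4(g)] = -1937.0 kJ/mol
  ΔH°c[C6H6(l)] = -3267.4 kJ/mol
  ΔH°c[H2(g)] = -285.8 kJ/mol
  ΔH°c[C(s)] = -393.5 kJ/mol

Using ΔH = Σ nΔHc°(reactants) − Σ nΔHc°(products):
= [2·(-1937.0) + 1·(-4162.9)] − [1·(-3267.4) + 8·(-285.8) + 6·(-393.5)]
= -122.1 kJ/mol

ΔH = -122.1 kJ/mol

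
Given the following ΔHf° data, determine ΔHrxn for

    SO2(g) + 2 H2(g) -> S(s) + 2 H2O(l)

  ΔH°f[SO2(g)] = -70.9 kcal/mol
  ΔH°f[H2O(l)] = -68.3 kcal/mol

ΔH°rxn = Σ nΔHf°(products) − Σ nΔHf°(reactants).
Products: 1·(+0.0) + 2·(-68.3) = -136.6
Reactants: 1·(-70.9) + 2·(+0.0) = -70.9
ΔHrxn = (-136.6) − (-70.9) = -65.7 kcal/mol

ΔHrxn = -65.7 kcal/mol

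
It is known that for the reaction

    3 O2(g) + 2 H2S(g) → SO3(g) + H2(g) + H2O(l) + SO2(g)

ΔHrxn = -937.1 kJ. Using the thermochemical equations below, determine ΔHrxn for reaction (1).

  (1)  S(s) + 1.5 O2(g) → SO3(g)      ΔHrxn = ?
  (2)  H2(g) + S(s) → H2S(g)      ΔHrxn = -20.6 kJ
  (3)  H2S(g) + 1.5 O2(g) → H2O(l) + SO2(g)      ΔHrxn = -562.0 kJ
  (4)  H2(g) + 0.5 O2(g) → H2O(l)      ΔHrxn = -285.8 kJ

ΔHrxn = -395.7 kJ

(1) as written (SO3(g) already on the product side): contributes x
(2) reversed: +20.6 kJ
(3) as written (SO2(g) already on the product side): -562.0 kJ
(4): not needed.
-937.1 = (+20.6) + (-562.0) + x
x = (-937.1 − (-541.4)) / (1) = -395.7 kJ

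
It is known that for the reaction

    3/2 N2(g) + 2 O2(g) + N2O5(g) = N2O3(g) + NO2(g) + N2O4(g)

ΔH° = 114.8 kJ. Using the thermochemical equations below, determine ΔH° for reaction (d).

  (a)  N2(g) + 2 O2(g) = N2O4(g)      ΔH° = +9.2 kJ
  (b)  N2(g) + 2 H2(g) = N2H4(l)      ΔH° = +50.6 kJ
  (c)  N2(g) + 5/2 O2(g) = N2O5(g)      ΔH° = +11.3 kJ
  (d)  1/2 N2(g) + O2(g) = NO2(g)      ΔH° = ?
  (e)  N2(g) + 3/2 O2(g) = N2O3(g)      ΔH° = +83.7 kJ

(a) as written (N2O4(g) already on the product side): +9.2 kJ
(b): not needed (H2(g) appears nowhere else).
(c) reversed (reverse to put N2O5(g) on the reactant side): -11.3 kJ
(d) as written (NO2(g) already on the product side): contributes x
(e) as written (N2O3(g) already on the product side): +83.7 kJ
+114.8 = (+9.2) + (-11.3) + (+83.7) + x
x = (+114.8 − (+81.6)) / (1) = 33.2 kJ

ΔH° = 33.2 kJ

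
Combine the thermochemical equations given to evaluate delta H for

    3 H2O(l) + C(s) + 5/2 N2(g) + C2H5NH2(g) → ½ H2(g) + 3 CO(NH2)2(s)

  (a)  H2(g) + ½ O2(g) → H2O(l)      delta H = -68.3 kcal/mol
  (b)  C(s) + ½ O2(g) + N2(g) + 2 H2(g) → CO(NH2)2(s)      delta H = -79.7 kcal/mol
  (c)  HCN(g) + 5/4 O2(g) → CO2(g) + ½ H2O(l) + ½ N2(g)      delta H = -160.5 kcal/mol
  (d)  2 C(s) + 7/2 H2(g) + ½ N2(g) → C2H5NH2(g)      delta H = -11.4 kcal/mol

(a) reversed and × 3: (-3)·(-68.3) = +204.9 kcal/mol
(b) × 3: (3)·(-79.7) = -239.1 kcal/mol
(c): not needed.
(d) reversed: +11.4 kcal/mol
delta H = (+204.9) + (-239.1) + (+11.4) = -22.8 kcal/mol

delta H = -22.8 kcal/mol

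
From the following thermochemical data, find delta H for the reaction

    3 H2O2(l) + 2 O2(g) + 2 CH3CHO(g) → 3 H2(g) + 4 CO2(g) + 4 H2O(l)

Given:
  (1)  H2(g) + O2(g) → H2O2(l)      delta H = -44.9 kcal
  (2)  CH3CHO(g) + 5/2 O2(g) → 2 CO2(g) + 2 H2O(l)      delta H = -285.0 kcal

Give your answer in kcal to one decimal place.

delta H = -435.3 kcal

(1) reversed and × 3: (-3)·(-44.9) = +134.7 kcal
(2) × 2: (2)·(-285.0) = -570.0 kcal
delta H = (-3)·(-44.9) + (2)·(-285.0) = -435.3 kcal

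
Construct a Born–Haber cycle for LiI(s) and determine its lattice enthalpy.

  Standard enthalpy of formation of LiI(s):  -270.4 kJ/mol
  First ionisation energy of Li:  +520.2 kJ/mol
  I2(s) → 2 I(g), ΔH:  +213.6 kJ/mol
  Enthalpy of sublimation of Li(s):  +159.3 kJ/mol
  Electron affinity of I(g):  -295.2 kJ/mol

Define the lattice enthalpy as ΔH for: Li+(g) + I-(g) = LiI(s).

U = -761.5 kJ/mol

ΔHf° = 1·ΔHsub + 1·(ΣIE) + 1/2·D(I2) + 1·EA + U
-270.4 = 1·(+159.3) + 1·(+520.2) + 1/2·(+213.6) + 1·(-295.2) + U
U = -270.4 − (+491.1) = -761.5 kJ/mol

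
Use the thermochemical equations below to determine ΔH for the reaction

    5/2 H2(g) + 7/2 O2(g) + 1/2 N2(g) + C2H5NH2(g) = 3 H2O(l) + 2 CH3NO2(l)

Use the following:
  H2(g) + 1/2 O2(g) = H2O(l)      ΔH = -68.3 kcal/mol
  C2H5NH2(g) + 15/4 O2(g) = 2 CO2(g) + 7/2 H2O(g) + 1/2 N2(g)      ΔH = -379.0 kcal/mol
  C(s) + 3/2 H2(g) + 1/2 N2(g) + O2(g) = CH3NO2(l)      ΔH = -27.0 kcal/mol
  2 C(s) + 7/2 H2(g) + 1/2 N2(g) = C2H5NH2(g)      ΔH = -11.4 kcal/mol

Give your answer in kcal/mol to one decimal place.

equation 1 × 3: (3)·(-68.3) = -204.9 kcal/mol
equation 2: not needed.
equation 3 × 2: (2)·(-27.0) = -54.0 kcal/mol
equation 4 reversed: +11.4 kcal/mol
Since enthalpy is a state function, ΔH = (3)·(-68.3) + (2)·(-27.0) + (-1)·(-11.4) = -247.5 kcal/mol

ΔH = -247.5 kcal/mol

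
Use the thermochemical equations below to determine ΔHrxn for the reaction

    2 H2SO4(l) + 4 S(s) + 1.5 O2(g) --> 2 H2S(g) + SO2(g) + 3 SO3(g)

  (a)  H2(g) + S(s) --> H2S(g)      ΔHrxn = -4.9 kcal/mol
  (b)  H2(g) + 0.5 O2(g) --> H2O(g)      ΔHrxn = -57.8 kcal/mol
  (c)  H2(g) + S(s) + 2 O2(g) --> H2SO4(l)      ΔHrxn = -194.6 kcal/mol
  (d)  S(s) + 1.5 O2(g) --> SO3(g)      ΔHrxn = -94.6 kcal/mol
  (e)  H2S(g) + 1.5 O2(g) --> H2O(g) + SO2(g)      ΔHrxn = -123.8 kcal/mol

(a) × 3: (3)·(-4.9) = -14.7 kcal/mol
(b) reversed: +57.8 kcal/mol
(c) reversed and × 2 (reverse to put H2SO4(l) on the reactant side; scale by 2 for the 2 H2SO4(l)): (-2)·(-194.6) = +389.2 kcal/mol
(d) × 3 (scale by 3 for the 3 SO3(g)): (3)·(-94.6) = -283.8 kcal/mol
(e) as written (SO2(g) already on the product side): -123.8 kcal/mol
ΔHrxn = (-14.7) + (+57.8) + (+389.2) + (-283.8) + (-123.8) = 24.7 kcal/mol

ΔHrxn = 24.7 kcal/mol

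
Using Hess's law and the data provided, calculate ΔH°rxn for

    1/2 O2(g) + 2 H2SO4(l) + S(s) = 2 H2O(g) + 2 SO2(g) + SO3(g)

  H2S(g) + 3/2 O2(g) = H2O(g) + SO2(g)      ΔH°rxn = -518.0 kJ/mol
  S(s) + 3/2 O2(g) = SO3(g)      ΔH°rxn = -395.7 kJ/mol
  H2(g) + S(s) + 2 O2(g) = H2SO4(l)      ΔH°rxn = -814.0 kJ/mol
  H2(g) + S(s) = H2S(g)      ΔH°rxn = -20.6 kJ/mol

ΔH°rxn = 155.1 kJ/mol

equation 1 × 2: (2)·(-518.0) = -1036.0 kJ/mol
equation 2 as written: -395.7 kJ/mol
equation 3 reversed and × 2: (-2)·(-814.0) = +1628.0 kJ/mol
equation 4 × 2: (2)·(-20.6) = -41.2 kJ/mol
Summing the manipulated equations, ΔH°rxn = (2)·(-518.0) + (1)·(-395.7) + (-2)·(-814.0) + (2)·(-20.6) = 155.1 kJ/mol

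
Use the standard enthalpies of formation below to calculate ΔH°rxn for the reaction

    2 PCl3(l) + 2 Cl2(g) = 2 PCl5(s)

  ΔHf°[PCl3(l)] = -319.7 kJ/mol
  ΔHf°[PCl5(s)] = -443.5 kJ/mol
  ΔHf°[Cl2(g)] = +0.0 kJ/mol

ΔH°rxn = -247.6 kJ/mol

ΔH°rxn = Σ nΔHf°(products) − Σ nΔHf°(reactants).
Products: 2·(-443.5) = -887.0
Reactants: 2·(-319.7) + 2·(+0.0) = -639.4
ΔH°rxn = (-887.0) − (-639.4) = -247.6 kJ/mol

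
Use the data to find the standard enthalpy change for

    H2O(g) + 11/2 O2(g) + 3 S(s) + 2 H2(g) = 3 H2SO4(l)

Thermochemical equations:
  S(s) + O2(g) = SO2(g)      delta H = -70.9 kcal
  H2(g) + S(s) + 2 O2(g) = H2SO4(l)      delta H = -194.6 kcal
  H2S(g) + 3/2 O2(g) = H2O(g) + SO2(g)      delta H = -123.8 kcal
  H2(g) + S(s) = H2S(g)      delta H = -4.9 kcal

equation 1 as written: -70.9 kcal
equation 2 × 3: (3)·(-194.6) = -583.8 kcal
equation 3 reversed: +123.8 kcal
equation 4 reversed: +4.9 kcal
By Hess's law, delta H = (1)·(-70.9) + (3)·(-194.6) + (-1)·(-123.8) + (-1)·(-4.9) = -526.0 kcal

delta H = -526.0 kcal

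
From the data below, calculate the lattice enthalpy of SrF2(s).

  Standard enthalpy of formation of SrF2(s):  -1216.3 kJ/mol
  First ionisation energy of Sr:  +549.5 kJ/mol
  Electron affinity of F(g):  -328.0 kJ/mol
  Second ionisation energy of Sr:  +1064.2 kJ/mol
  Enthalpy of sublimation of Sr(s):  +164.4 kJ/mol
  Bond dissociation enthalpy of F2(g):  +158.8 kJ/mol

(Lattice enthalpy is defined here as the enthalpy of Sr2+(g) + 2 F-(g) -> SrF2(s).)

ΔHf° = 1·ΔHsub + 1·(ΣIE) + 1·D(F2) + 2·EA + U
-1216.3 = 1·(+164.4) + 1·(+1613.7) + 1·(+158.8) + 2·(-328.0) + U
U = -1216.3 − (+1280.9) = -2497.2 kJ/mol

U = -2497.2 kJ/mol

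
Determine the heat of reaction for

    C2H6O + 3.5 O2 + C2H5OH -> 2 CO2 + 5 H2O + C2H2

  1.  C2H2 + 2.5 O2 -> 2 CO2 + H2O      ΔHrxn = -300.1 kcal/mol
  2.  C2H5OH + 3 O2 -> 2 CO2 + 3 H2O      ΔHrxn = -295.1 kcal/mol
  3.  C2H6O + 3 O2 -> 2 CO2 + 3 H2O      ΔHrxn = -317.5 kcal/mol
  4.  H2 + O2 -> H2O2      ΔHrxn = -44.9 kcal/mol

eq. 1 reversed: +300.1 kcal/mol
eq. 2 as written: -295.1 kcal/mol
eq. 3 as written: -317.5 kcal/mol
eq. 4: not needed.
Combining the equations, ΔHrxn = (-1)·(-300.1) + (1)·(-295.1) + (1)·(-317.5) = -312.5 kcal/mol

ΔHrxn = -312.5 kcal/mol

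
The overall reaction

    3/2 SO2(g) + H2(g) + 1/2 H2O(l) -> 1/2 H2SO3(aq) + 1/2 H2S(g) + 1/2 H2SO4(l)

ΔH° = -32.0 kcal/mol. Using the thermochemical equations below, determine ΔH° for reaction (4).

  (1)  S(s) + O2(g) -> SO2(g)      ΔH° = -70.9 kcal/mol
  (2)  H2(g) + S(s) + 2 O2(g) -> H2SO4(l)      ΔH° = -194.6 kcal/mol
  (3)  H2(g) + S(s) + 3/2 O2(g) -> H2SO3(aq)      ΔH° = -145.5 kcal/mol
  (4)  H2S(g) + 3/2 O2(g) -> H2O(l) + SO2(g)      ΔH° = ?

ΔH° = -134.3 kcal/mol

(1) reversed: +70.9 kcal/mol
(2) × 1/2 (×1/2 to match 1/2 H2SO4(l) in the target): (1/2)·(-194.6) = -97.3 kcal/mol
(3) × 1/2 (scale by 1/2 for the 1/2 H2SO3(aq)): (1/2)·(-145.5) = -72.75 kcal/mol
(4) reversed and × 1/2 (reverse to put H2S(g) on the product side; scale by 1/2 for the 1/2 H2S(g)): contributes −1/2·x
-32.0 = (+70.9) + (-97.3) + (-72.75) − 1/2·x
x = (-32.0 − (-99.15)) / (-1/2) = -134.3 kcal/mol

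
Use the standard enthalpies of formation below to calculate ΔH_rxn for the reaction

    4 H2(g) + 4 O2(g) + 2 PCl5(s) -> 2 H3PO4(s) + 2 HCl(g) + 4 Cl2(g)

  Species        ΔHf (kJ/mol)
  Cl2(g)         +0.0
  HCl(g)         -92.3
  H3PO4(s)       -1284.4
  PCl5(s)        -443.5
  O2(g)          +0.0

ΔH_rxn = -1866.4 kJ/mol

Products: 2·(-1284.4) + 2·(-92.3) + 4·(+0.0) = -2753.4
Reactants: 4·(+0.0) + 4·(+0.0) + 2·(-443.5) = -887.0
ΔH_rxn = (-2753.4) − (-887.0) = -1866.4 kJ/mol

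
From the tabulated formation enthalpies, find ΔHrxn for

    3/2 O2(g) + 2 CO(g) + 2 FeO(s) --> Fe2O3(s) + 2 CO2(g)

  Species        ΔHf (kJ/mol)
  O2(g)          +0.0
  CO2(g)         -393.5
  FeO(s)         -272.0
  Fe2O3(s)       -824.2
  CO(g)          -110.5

ΔH°rxn = Σ nΔHf°(products) − Σ nΔHf°(reactants).
Products: 1·(-824.2) + 2·(-393.5) = -1611.2
Reactants: 3/2·(+0.0) + 2·(-110.5) + 2·(-272.0) = -765.0
ΔHrxn = (-1611.2) − (-765.0) = -846.2 kJ/mol

ΔHrxn = -846.2 kJ/mol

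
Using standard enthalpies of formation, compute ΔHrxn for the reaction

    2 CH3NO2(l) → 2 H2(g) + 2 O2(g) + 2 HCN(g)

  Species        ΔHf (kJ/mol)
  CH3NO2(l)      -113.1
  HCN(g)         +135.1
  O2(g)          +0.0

ΔH°rxn = Σ nΔHf°(products) − Σ nΔHf°(reactants).
Products: 2·(+0.0) + 2·(+0.0) + 2·(+135.1) = +270.2
Reactants: 2·(-113.1) = -226.2
ΔHrxn = (+270.2) − (-226.2) = 496.4 kJ/mol

ΔHrxn = 496.4 kJ/mol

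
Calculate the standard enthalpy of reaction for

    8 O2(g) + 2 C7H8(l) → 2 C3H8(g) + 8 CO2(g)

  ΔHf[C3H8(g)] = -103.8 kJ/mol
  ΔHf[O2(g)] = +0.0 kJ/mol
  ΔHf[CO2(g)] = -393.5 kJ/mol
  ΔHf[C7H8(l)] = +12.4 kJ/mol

ΔHrxn = -3380.4 kJ/mol

Products: 2·(-103.8) + 8·(-393.5) = -3355.6
Reactants: 8·(+0.0) + 2·(+12.4) = +24.8
ΔHrxn = (-3355.6) − (+24.8) = -3380.4 kJ/mol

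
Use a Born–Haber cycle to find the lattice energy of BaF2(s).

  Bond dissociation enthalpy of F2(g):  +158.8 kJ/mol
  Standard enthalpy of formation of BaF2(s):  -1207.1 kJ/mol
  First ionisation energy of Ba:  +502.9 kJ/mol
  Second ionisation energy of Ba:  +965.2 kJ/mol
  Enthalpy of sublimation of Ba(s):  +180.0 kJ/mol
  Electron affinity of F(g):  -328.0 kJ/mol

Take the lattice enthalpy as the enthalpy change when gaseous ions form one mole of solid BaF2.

U = -2358.0 kJ/mol

ΔHf° = 1·ΔHsub + 1·(ΣIE) + 1·D(F2) + 2·EA + U
-1207.1 = 1·(+180.0) + 1·(+1468.1) + 1·(+158.8) + 2·(-328.0) + U
U = -1207.1 − (+1150.9) = -2358.0 kJ/mol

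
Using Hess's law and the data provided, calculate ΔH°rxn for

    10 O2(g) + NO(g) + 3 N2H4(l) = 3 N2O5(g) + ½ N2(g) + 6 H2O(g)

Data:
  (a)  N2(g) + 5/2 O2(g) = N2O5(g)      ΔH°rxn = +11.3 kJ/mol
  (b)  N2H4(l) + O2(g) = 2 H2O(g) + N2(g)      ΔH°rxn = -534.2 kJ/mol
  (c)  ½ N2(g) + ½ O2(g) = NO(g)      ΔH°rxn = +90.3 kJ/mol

(a) × 3 (×3 to match 3 N2O5(g) in the target): (3)·(+11.3) = +33.9 kJ/mol
(b) × 3 (scale by 3 for the 3 N2H4(l)): (3)·(-534.2) = -1602.6 kJ/mol
(c) reversed (NO(g) must end up as a reactant): -90.3 kJ/mol
Combining the equations, ΔH°rxn = (3)·(+11.3) + (3)·(-534.2) + (-1)·(+90.3) = -1659.0 kJ/mol

ΔH°rxn = -1659.0 kJ/mol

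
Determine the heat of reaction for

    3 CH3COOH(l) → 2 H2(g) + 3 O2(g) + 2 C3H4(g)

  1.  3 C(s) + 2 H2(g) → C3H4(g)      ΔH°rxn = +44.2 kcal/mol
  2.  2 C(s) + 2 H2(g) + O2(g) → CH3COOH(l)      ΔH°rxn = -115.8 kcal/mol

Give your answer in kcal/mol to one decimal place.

eq. 1 × 2: (2)·(+44.2) = +88.4 kcal/mol
eq. 2 reversed and × 3: (-3)·(-115.8) = +347.4 kcal/mol
By Hess's law, ΔH°rxn = (2)·(+44.2) + (-3)·(-115.8) = 435.8 kcal/mol

ΔH°rxn = 435.8 kcal/mol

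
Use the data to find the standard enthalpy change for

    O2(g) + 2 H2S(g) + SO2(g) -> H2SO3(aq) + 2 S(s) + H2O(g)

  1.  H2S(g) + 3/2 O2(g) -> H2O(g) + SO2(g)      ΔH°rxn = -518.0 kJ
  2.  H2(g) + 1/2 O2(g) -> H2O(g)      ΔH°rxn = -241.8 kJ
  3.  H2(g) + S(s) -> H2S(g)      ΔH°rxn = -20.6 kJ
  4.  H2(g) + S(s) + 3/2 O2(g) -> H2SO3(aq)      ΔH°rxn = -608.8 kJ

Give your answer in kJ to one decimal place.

eq. 1 reversed: +518.0 kJ
eq. 2 × 2: (2)·(-241.8) = -483.6 kJ
eq. 3 reversed and × 3: (-3)·(-20.6) = +61.8 kJ
eq. 4 as written: -608.8 kJ
Since enthalpy is a state function, ΔH°rxn = (+518.0) + (-483.6) + (+61.8) + (-608.8) = -512.6 kJ

ΔH°rxn = -512.6 kJ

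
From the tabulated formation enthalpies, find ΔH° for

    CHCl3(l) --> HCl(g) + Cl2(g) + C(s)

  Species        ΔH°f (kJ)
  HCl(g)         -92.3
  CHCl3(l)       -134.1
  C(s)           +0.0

ΔH° = 41.8 kJ

Products: 1·(-92.3) + 1·(+0.0) + 1·(+0.0) = -92.3
Reactants: 1·(-134.1) = -134.1
ΔH° = (-92.3) − (-134.1) = 41.8 kJ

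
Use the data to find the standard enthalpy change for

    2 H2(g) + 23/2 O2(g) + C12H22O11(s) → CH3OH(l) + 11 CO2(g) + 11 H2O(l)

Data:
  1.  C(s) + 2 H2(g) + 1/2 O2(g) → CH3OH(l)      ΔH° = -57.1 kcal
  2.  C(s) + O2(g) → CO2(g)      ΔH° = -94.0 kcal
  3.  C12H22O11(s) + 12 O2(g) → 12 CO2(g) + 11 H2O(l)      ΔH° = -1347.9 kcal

eq. 1 as written (CH3OH(l) already on the product side): -57.1 kcal
eq. 2 reversed: +94.0 kcal
eq. 3 as written (C12H22O11(s) already on the reactant side): -1347.9 kcal
ΔH° = (1)·(-57.1) + (-1)·(-94.0) + (1)·(-1347.9) = -1311.0 kcal

ΔH° = -1311.0 kcal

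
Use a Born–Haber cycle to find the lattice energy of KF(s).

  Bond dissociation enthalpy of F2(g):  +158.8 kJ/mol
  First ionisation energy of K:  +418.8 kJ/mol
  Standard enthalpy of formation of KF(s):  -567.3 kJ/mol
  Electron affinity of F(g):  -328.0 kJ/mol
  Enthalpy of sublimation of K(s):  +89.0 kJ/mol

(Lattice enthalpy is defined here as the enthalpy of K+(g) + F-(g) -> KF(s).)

ΔHf° = 1·ΔHsub + 1·(ΣIE) + 1/2·D(F2) + 1·EA + U
-567.3 = 1·(+89.0) + 1·(+418.8) + 1/2·(+158.8) + 1·(-328.0) + U
U = -567.3 − (+259.2) = -826.5 kJ/mol

U = -826.5 kJ/mol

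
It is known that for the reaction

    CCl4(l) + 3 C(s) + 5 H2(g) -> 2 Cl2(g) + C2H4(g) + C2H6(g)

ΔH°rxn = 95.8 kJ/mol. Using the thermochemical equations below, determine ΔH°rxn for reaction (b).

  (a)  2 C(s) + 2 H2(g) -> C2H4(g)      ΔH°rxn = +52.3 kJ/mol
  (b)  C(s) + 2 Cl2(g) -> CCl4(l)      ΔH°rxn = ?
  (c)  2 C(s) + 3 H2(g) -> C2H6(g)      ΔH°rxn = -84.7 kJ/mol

ΔH°rxn = -128.2 kJ/mol

(a) as written (C2H4(g) already on the product side): +52.3 kJ/mol
(b) reversed (CCl4(l) must end up as a reactant): contributes −x
(c) as written (C2H6(g) already on the product side): -84.7 kJ/mol
+95.8 = (+52.3) + (-84.7) − x
x = (+95.8 − (-32.4)) / (-1) = -128.2 kJ/mol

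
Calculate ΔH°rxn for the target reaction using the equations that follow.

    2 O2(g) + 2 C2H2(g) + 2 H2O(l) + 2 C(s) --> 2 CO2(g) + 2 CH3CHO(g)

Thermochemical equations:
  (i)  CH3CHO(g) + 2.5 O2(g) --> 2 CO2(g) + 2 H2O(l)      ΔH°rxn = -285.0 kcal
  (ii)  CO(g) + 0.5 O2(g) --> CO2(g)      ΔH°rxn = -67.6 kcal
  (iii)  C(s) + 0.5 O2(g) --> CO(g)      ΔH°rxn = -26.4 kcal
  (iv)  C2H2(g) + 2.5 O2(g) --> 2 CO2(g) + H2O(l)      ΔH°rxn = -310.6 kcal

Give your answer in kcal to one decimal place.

ΔH°rxn = -239.2 kcal

(i) reversed and × 2: (-2)·(-285.0) = +570.0 kcal
(ii) × 2: (2)·(-67.6) = -135.2 kcal
(iii) × 2: (2)·(-26.4) = -52.8 kcal
(iv) × 2: (2)·(-310.6) = -621.2 kcal
Since enthalpy is a state function, ΔH°rxn = (+570.0) + (-135.2) + (-52.8) + (-621.2) = -239.2 kcal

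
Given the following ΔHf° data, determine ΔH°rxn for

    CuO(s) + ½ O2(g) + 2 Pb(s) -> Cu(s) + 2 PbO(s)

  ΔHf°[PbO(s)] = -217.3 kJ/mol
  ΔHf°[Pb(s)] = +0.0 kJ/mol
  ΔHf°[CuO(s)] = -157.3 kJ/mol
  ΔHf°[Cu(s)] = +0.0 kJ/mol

ΔH°rxn = -277.3 kJ/mol

Products: 1·(+0.0) + 2·(-217.3) = -434.6
Reactants: 1·(-157.3) + 1/2·(+0.0) + 2·(+0.0) = -157.3
ΔH°rxn = (-434.6) − (-157.3) = -277.3 kJ/mol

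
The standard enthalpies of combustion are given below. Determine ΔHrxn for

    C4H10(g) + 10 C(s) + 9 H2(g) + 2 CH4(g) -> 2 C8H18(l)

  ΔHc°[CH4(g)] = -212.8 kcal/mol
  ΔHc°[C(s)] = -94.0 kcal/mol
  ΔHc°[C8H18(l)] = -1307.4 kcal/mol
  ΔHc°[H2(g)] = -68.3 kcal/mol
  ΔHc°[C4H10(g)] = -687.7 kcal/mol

Using ΔH = Σ nΔHc°(reactants) − Σ nΔHc°(products):
= [1·(-687.7) + 10·(-94.0) + 9·(-68.3) + 2·(-212.8)] − [2·(-1307.4)]
= -53.2 kcal/mol

ΔHrxn = -53.2 kcal/mol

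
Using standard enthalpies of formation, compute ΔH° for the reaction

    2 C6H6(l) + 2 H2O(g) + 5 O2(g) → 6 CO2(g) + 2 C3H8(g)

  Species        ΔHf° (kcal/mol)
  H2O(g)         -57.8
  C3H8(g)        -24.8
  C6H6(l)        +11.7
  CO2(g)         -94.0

Products: 6·(-94.0) + 2·(-24.8) = -613.6
Reactants: 2·(+11.7) + 2·(-57.8) + 5·(+0.0) = -92.2
ΔH° = (-613.6) − (-92.2) = -521.4 kcal/mol

ΔH° = -521.4 kcal/mol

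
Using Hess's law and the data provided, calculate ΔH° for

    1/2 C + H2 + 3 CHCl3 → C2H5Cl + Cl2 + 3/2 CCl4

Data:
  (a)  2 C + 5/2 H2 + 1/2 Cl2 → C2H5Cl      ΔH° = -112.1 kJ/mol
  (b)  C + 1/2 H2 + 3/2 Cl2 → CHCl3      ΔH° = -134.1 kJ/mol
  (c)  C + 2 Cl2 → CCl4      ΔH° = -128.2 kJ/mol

(a) as written: -112.1 kJ/mol
(b) reversed and × 3: (-3)·(-134.1) = +402.3 kJ/mol
(c) × 3/2: (3/2)·(-128.2) = -192.3 kJ/mol
ΔH° = (-112.1) + (+402.3) + (-192.3) = 97.9 kJ/mol

ΔH° = 97.9 kJ/mol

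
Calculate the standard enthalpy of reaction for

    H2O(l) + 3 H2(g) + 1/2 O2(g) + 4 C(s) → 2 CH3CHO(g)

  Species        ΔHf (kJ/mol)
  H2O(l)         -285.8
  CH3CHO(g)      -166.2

ΔH°rxn = -46.6 kJ/mol

Products: 2·(-166.2) = -332.4
Reactants: 1·(-285.8) + 3·(+0.0) + 1/2·(+0.0) + 4·(+0.0) = -285.8
ΔH°rxn = (-332.4) − (-285.8) = -46.6 kJ/mol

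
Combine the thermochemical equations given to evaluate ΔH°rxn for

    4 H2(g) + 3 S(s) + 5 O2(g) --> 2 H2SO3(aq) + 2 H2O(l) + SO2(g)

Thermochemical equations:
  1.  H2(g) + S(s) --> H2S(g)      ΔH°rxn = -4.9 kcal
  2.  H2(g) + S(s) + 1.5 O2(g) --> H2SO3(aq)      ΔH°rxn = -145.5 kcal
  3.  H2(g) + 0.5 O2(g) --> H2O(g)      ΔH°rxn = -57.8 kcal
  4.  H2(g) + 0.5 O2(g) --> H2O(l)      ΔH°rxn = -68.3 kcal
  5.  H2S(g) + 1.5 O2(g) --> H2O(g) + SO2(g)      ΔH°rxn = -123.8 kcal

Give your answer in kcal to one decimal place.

ΔH°rxn = -498.5 kcal

eq. 1 as written: -4.9 kcal
eq. 2 × 2 (scale by 2 for the 2 H2SO3(aq)): (2)·(-145.5) = -291.0 kcal
eq. 3 reversed: +57.8 kcal
eq. 4 × 2 (×2 to match 2 H2O(l) in the target): (2)·(-68.3) = -136.6 kcal
eq. 5 as written (SO2(g) already on the product side): -123.8 kcal
By Hess's law, ΔH°rxn = (1)·(-4.9) + (2)·(-145.5) + (-1)·(-57.8) + (2)·(-68.3) + (1)·(-123.8) = -498.5 kcal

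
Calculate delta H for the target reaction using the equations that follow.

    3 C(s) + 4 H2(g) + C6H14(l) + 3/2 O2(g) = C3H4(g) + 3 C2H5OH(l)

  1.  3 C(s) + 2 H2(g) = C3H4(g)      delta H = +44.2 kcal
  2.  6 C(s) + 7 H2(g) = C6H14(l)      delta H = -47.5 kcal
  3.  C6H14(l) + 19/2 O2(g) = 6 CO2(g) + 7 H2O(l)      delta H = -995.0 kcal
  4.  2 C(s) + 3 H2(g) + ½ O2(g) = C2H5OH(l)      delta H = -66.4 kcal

eq. 1 as written: +44.2 kcal
eq. 2 reversed: +47.5 kcal
eq. 3: not needed.
eq. 4 × 3: (3)·(-66.4) = -199.2 kcal
delta H = (1)·(+44.2) + (-1)·(-47.5) + (3)·(-66.4) = -107.5 kcal

delta H = -107.5 kcal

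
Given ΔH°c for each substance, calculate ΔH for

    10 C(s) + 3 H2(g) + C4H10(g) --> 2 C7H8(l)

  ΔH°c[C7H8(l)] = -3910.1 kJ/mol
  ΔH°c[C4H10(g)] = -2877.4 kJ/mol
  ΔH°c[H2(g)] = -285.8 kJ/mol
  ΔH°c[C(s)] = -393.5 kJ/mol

ΔH = 150.4 kJ/mol

Using ΔH = Σ nΔHc°(reactants) − Σ nΔHc°(products):
= [10·(-393.5) + 3·(-285.8) + 1·(-2877.4)] − [2·(-3910.1)]
= 150.4 kJ/mol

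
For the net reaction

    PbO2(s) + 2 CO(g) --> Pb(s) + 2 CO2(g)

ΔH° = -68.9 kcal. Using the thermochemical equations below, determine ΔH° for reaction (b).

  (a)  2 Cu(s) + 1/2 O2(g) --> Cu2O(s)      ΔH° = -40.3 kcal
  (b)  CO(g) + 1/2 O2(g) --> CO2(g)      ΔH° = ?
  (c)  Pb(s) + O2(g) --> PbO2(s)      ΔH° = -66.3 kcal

ΔH° = -67.6 kcal

(a): not needed.
(b) × 2: contributes 2·x
(c) reversed: +66.3 kcal
-68.9 = (+66.3) + 2·x
x = (-68.9 − (+66.3)) / (2) = -67.6 kcal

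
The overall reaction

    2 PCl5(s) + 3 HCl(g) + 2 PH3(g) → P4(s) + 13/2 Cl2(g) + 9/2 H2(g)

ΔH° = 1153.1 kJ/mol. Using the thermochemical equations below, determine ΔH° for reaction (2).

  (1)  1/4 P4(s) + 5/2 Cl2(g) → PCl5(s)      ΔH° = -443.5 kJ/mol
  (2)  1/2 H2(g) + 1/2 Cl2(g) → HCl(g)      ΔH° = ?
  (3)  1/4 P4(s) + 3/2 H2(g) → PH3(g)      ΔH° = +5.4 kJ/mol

ΔH° = -92.3 kJ/mol

(1) reversed and × 2 (reverse to put PCl5(s) on the reactant side; ×2 to match 2 PCl5(s) in the target): (-2)·(-443.5) = +887.0 kJ/mol
(2) reversed and × 3 (reverse to put HCl(g) on the reactant side; scale by 3 for the 3 HCl(g)): contributes −3·x
(3) reversed and × 2 (reverse to put PH3(g) on the reactant side; scale by 2 for the 2 PH3(g)): (-2)·(+5.4) = -10.8 kJ/mol
+1153.1 = (+887.0) + (-10.8) − 3·x
x = (+1153.1 − (+876.2)) / (-3) = -92.3 kJ/mol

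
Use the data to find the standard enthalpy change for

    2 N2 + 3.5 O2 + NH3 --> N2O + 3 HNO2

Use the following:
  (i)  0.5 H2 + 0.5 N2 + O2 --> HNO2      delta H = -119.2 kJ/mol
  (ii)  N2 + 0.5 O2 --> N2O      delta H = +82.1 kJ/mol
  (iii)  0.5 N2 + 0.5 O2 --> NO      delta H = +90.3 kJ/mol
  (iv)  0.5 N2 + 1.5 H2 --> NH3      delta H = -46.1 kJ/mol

delta H = -229.4 kJ/mol

(i) × 3 (×3 to match 3 HNO2 in the target): (3)·(-119.2) = -357.6 kJ/mol
(ii) as written (N2O already on the product side): +82.1 kJ/mol
(iii): not needed (NO appears nowhere else).
(iv) reversed (reverse to put NH3 on the reactant side): +46.1 kJ/mol
Summing the manipulated equations, delta H = (3)·(-119.2) + (1)·(+82.1) + (-1)·(-46.1) = -229.4 kJ/mol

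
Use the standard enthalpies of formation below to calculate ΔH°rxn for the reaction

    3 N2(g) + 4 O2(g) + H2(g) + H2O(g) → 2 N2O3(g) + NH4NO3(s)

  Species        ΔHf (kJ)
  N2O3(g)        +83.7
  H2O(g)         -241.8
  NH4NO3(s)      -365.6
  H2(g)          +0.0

ΔH°rxn = Σ nΔHf°(products) − Σ nΔHf°(reactants).
Products: 2·(+83.7) + 1·(-365.6) = -198.2
Reactants: 3·(+0.0) + 4·(+0.0) + 1·(+0.0) + 1·(-241.8) = -241.8
ΔH°rxn = (-198.2) − (-241.8) = 43.6 kJ

ΔH°rxn = 43.6 kJ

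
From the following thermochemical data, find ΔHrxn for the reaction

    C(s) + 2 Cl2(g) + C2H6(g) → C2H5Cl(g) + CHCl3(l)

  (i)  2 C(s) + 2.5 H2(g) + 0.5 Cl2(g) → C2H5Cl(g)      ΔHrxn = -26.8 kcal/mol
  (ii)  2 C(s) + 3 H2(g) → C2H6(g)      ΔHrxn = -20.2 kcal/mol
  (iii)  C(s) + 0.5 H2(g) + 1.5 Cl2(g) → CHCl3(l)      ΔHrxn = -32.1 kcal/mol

ΔHrxn = -38.7 kcal/mol

(i) as written: -26.8 kcal/mol
(ii) reversed: +20.2 kcal/mol
(iii) as written: -32.1 kcal/mol
By Hess's law, ΔHrxn = (-26.8) + (+20.2) + (-32.1) = -38.7 kcal/mol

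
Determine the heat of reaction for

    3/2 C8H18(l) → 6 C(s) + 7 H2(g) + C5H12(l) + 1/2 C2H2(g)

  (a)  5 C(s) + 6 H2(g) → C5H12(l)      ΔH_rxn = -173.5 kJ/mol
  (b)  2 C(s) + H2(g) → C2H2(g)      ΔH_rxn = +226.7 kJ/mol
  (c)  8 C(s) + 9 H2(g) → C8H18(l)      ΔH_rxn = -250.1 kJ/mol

ΔH_rxn = 315.0 kJ/mol

(a) as written: -173.5 kJ/mol
(b) × 1/2: (1/2)·(+226.7) = +113.35 kJ/mol
(c) reversed and × 3/2: (-3/2)·(-250.1) = +375.15 kJ/mol
By Hess's law, ΔH_rxn = (-173.5) + (+113.35) + (+375.15) = 315.0 kJ/mol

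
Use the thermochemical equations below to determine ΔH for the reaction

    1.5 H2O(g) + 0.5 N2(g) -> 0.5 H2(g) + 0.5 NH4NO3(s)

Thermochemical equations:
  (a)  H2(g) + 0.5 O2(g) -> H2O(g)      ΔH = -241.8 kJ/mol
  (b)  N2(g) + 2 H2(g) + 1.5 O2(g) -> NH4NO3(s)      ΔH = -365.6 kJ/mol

(a) reversed and × 3/2 (H2O(g) must end up as a reactant; scale by 3/2 for the 3/2 H2O(g)): (-3/2)·(-241.8) = +362.7 kJ/mol
(b) × 1/2 (×1/2 to match 1/2 NH4NO3(s) in the target): (1/2)·(-365.6) = -182.8 kJ/mol
By Hess's law, ΔH = (-3/2)·(-241.8) + (1/2)·(-365.6) = 179.9 kJ/mol

ΔH = 179.9 kJ/mol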